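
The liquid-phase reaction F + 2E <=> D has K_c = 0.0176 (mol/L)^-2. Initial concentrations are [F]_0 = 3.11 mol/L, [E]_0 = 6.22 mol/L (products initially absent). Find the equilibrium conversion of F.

X = 0.268

Let X = conversion of F; extent ξ = 3.11·X mol/L.
Concentrations: [F] = 3.11 − 3.11X; [E] = 6.22 − 6.22X; [D] = 3.11X.
K_c = [D] / ([F] [E]^2).
This equals 0.0176 at X = 0.268 (the root in 0 < X < 1).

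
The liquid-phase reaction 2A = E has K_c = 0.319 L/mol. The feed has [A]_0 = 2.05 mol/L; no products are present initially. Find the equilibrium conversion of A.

X = 0.428

Let X = conversion of A; extent ξ = 2.05X/2 mol/L.
Concentrations: [A] = 2.05 − 2.05X; [E] = 1.02X.
K_c = [E] / ([A]^2).
Setting equal to 0.319 and solving for X on (0,1) gives X = 0.428.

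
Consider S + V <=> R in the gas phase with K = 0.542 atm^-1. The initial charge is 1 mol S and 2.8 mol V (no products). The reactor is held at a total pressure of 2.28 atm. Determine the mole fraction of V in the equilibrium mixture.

y_V = 0.700

Let X = conversion of S (basis 1 mol S); extent of reaction ξ = X.
Moles: n_S = 1 − X; n_V = 2.8 − X; n_R = X.
n_T = Σnᵢ = 3.8 − X.
With p_i = (n_i/n_T)P, K = p_R / (p_S p_V).
This yields a degree-2 equation in X; solving on (0,1), X = 0.464.
Then n_V = 2.34, n_T = 3.34, so y_V = 0.700.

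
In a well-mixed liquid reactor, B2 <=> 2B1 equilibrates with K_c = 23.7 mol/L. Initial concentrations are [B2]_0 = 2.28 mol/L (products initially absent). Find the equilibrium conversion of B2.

Let X = conversion of B2; extent ξ = 2.28·X mol/L.
Concentrations: [B2] = 2.28 − 2.28X; [B1] = 4.56X.
K_c = [B1]^2 / ([B2]).
Equating to 23.7 mol/L: the physical root is X = 0.771.

X = 0.771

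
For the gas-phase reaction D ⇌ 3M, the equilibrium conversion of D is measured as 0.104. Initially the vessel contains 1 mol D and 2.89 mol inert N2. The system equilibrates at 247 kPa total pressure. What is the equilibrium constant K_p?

Take 1 mol D as basis and let X be its fractional conversion, so ξ = X.
Moles: n_D = 1 − X; n_M = 3X; n_I = 2.89 (inert).
n_T = Σnᵢ = 3.89 + 2X.
At X = 0.104: n_D = 0.896, n_M = 0.312, n_T = 4.1.
p_i = (n_i/n_T)·P. K_p = p_M^3 / (p_D) = 123 kPa^2.

K_p = 123 kPa^2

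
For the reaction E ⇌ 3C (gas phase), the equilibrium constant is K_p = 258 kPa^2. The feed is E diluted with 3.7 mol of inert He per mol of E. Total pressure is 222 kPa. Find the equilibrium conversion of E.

X = 0.160

Basis: 1 mol E initially; let X = conversion of E. Extent ξ = X.
At extent ξ: n_E = 1 − X; n_C = 3X; n_I = 3.7 (inert).
n_T = Σnᵢ = 4.7 + 2X.
With p_i = (n_i/n_T)P, K_p = p_C^3 / (p_E).
Substituting and setting equal to 258 kPa^2 gives a polynomial in X; the root in (0,1) is X = 0.160.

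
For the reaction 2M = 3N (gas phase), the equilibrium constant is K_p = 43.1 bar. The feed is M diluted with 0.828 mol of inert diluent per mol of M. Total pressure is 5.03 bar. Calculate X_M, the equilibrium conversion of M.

X = 0.734

Basis: 1 mol M initially; let X = conversion of M. Extent ξ = 0.5X.
At extent ξ: n_M = 1 − X; n_N = 1.5X; n_I = 0.828 (inert).
Total moles n_T = 1.83 + 0.5X.
Mole fractions y_i = n_i/n_T; K_p = p_N^3 / (p_M^2) with p_i = y_i·P.
Setting this equal to 43.1 bar and taking the physical root (0 < X < 1) gives X = 0.734.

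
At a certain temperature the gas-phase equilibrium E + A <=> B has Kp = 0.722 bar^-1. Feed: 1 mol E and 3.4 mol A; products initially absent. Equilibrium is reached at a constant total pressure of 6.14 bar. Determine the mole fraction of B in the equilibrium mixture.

y_B = 0.210

Basis: 1 mol E initially; let X = conversion of E. Extent ξ = X.
Mole table: n_E = 1 − X; n_A = 3.4 − X; n_B = X.
Total moles n_T = 4.4 − X.
y_i = n_i/n_T, p_i = y_i·P. Kp = p_B / (p_E p_A).
Setting this equal to 0.722 bar^-1 and taking the physical root (0 < X < 1) gives X = 0.763.
Then n_B = 0.763, n_T = 3.64, so y_B = 0.210.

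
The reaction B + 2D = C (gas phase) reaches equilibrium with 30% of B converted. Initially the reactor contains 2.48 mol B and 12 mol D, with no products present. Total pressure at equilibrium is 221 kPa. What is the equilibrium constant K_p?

K_p = 1.34e-05 kPa^-2

Take 2.48 mol B as basis and let X be its fractional conversion, so ξ = 2.48X.
Species balance: n_B = 2.48 − 2.48X; n_D = 12 − 4.96X; n_C = 2.48X.
Total moles n_T = 14.5 − 4.96X.
At X = 0.3: n_B = 1.74, n_D = 10.5, n_C = 0.744, n_T = 13.
p_i = (n_i/n_T)·P. K_p = p_C / (p_B p_D^2) = 1.34e-05 kPa^-2.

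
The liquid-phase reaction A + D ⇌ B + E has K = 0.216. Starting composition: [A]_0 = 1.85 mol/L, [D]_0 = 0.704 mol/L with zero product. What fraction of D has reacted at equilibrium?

Let X = conversion of D; extent ξ = 0.704·X mol/L.
Concentrations: [A] = 1.85 − 0.704X; [D] = 0.704 − 0.704X; [B] = 0.704X; [E] = 0.704X.
K = [B] [E] / ([A] [D]).
Equating to 0.216: the physical root is X = 0.487.

X = 0.487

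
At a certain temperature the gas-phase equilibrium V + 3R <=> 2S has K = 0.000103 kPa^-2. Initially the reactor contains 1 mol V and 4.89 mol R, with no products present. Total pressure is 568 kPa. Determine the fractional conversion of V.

X = 0.869

Take 1 mol V as basis and let X be its fractional conversion, so ξ = X.
At extent ξ: n_V = 1 − X; n_R = 4.89 − 3X; n_S = 2X.
n_T = Σnᵢ = 5.89 − 2X.
y_i = n_i/n_T, p_i = y_i·P. K = p_S^2 / (p_V p_R^3).
Setting this equal to 0.000103 kPa^-2 and taking the physical root (0 < X < 1) gives X = 0.869.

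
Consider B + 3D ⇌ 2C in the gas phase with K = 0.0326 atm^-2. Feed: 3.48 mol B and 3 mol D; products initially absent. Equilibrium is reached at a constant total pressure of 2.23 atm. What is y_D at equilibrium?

y_D = 0.389

Basis: 3 mol D initially; let X = conversion of D. Extent ξ = X.
At extent ξ: n_B = 3.48 − X; n_D = 3 − 3X; n_C = 2X.
n_T = Σnᵢ = 6.48 − 2X.
Mole fractions y_i = n_i/n_T; K = p_C^2 / (p_B p_D^3) with p_i = y_i·P.
Setting this equal to 0.0326 atm^-2 and taking the physical root (0 < X < 1) gives X = 0.217.
Then n_D = 2.35, n_T = 6.05, so y_D = 0.389.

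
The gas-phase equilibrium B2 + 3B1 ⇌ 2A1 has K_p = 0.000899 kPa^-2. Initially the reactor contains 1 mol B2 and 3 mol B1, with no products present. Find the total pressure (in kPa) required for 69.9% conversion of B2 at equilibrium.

P = 258 kPa

Let X = conversion of B2 (basis 1 mol B2); extent of reaction ξ = X.
Mole table: n_B2 = 1 − X; n_B1 = 3 − 3X; n_A1 = 2X.
Summing: n_T = 4 − 2X.
K_p = p_A1^2 / (p_B2 p_B1^3) with p_i = (n_i/n_T)·P.
At X = 0.699: the mole-fraction product g(X) = Π y_i^ν_i = 59.7. Since K_p = g(X)·P^{-2}, P = (g/K_p)^(1/2) = (59.7/0.000899)^(1/2) = 258 kPa.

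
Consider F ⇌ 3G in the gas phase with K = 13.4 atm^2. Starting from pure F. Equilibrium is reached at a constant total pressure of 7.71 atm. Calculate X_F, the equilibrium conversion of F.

Let X = conversion of F (basis 1 mol F); extent of reaction ξ = X.
Moles: n_F = 1 − X; n_G = 3X.
n_T = Σnᵢ = 1 + 2X.
With p_i = (n_i/n_T)P, K = p_G^3 / (p_F).
Substituting and setting equal to 13.4 atm^2 gives a polynomial in X; the root in (0,1) is X = 0.240.

X = 0.240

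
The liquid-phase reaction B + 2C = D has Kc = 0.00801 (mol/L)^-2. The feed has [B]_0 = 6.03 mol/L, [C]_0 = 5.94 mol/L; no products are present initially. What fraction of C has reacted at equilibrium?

X = 0.267

Let X = conversion of C; extent ξ = 5.94X/2 mol/L.
Concentrations: [B] = 6.03 − 2.97X; [C] = 5.94 − 5.94X; [D] = 2.97X.
Kc = [D] / ([B] [C]^2).
Solving Kc = 0.00801 for X ∈ (0,1): X = 0.267.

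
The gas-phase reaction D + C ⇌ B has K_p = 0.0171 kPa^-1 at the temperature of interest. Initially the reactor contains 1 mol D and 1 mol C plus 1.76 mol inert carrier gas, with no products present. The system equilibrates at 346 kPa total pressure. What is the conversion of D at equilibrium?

Basis: 1 mol D initially; let X = conversion of D. Extent ξ = X.
At extent ξ: n_D = 1 − X; n_C = 1 − X; n_B = X; n_I = 1.76 (inert).
Summing: n_T = 3.76 − X.
Mole fractions y_i = n_i/n_T; K_p = p_B / (p_D p_C) with p_i = y_i·P.
Equating to 0.0171 kPa^-1 and solving on 0 < X < 1: X = 0.483.

X = 0.483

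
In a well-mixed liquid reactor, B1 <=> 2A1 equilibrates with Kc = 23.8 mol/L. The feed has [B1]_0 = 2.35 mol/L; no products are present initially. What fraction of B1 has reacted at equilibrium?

X = 0.767

Let X = conversion of B1; extent ξ = 2.35·X mol/L.
Concentrations: [B1] = 2.35 − 2.35X; [A1] = 4.7X.
Kc = [A1]^2 / ([B1]).
Equating to 23.8 mol/L: the physical root is X = 0.767.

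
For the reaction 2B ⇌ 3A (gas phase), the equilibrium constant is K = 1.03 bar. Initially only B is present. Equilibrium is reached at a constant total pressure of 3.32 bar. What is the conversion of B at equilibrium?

Take 1 mol B as basis and let X be its fractional conversion, so ξ = 0.5X.
Mole table: n_B = 1 − X; n_A = 1.5X.
n_T = Σnᵢ = 1 + 0.5X.
Mole fractions y_i = n_i/n_T; K = p_A^3 / (p_B^2) with p_i = y_i·P.
Equating to 1.03 bar and solving on 0 < X < 1: X = 0.356.

X = 0.356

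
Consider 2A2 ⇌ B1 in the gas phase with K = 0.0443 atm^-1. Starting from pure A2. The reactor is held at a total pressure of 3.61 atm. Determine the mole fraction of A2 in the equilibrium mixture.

Basis: 1 mol A2 initially; let X = conversion of A2. Extent ξ = 0.5X.
At extent ξ: n_A2 = 1 − X; n_B1 = 0.5X.
Summing: n_T = 1 − 0.5X.
Mole fractions y_i = n_i/n_T; K = p_B1 / (p_A2^2) with p_i = y_i·P.
Substituting and setting equal to 0.0443 atm^-1 gives a polynomial in X; the root in (0,1) is X = 0.219.
Then n_A2 = 0.781, n_T = 0.89, so y_A2 = 0.877.

y_A2 = 0.877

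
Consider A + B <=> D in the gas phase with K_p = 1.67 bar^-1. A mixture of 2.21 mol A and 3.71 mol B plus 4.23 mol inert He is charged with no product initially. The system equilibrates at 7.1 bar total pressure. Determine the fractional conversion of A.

Let X = conversion of A (basis 2.21 mol A); extent of reaction ξ = 2.21X.
Mole table: n_A = 2.21 − 2.21X; n_B = 3.71 − 2.21X; n_D = 2.21X; n_I = 4.23 (inert).
Total moles n_T = 10.2 − 2.21X.
y_i = n_i/n_T, p_i = y_i·P. K_p = p_D / (p_A p_B).
This yields a degree-2 equation in X; solving on (0,1), X = 0.742.

X = 0.742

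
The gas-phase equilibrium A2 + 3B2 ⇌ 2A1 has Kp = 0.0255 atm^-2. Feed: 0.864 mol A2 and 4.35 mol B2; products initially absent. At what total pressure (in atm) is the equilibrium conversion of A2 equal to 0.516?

Take 0.864 mol A2 as basis and let X be its fractional conversion, so ξ = 0.864X.
Mole table: n_A2 = 0.864 − 0.864X; n_B2 = 4.35 − 2.59X; n_A1 = 1.73X.
Total moles n_T = 5.21 − 1.73X.
Kp = p_A1^2 / (p_A2 p_B2^3) with p_i = (n_i/n_T)·P.
At X = 0.516: the mole-fraction product g(X) = Π y_i^ν_i = 1.299. Since Kp = g(X)·P^{-2}, P = (g/Kp)^(1/2) = (1.299/0.0255)^(1/2) = 7.14 atm.

P = 7.14 atm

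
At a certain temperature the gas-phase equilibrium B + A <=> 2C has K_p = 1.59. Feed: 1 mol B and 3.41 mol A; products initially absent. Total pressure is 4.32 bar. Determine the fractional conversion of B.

X = 0.635

Take 1 mol B as basis and let X be its fractional conversion, so ξ = X.
Mole table: n_B = 1 − X; n_A = 3.41 − X; n_C = 2X.
n_T stays at 4.41 (no change in mole number).
Mole fractions y_i = n_i/n_T; K_p = p_C^2 / (p_B p_A) with p_i = y_i·P.
Equating to 1.59 and solving on 0 < X < 1: X = 0.635.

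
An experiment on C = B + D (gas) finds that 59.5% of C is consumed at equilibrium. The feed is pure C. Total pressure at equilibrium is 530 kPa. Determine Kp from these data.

Kp = 290 kPa

Let X = conversion of C (basis 1 mol C); extent of reaction ξ = X.
Species balance: n_C = 1 − X; n_B = X; n_D = X.
n_T = Σnᵢ = 1 + X.
At X = 0.595: n_C = 0.405, n_B = 0.595, n_D = 0.595, n_T = 1.59.
p_i = (n_i/n_T)·P. Kp = p_B p_D / (p_C) = 290 kPa.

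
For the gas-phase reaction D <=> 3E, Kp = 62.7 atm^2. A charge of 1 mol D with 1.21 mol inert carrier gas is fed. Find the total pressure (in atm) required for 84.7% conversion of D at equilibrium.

Let X = conversion of D (basis 1 mol D); extent of reaction ξ = X.
At extent ξ: n_D = 1 − X; n_E = 3X; n_I = 1.21 (inert).
Summing: n_T = 2.21 + 2X.
Kp = p_E^3 / (p_D) with p_i = (n_i/n_T)·P.
At X = 0.847: the mole-fraction product g(X) = Π y_i^ν_i = 7.036. Since Kp = g(X)·P^{2}, P = (Kp/g)^(1/2) = (62.7/7.036)^(1/2) = 2.99 atm.

P = 2.99 atm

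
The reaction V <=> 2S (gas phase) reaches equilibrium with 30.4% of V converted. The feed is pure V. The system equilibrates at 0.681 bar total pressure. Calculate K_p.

K_p = 0.277 bar

Take 1 mol V as basis and let X be its fractional conversion, so ξ = X.
Mole table: n_V = 1 − X; n_S = 2X.
n_T = Σnᵢ = 1 + X.
At X = 0.304: n_V = 0.696, n_S = 0.608, n_T = 1.3.
p_i = (n_i/n_T)·P. K_p = p_S^2 / (p_V) = 0.277 bar.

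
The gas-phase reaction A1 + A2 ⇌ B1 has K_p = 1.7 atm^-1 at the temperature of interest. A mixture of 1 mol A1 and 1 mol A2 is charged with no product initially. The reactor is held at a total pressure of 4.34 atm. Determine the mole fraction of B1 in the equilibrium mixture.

Take 1 mol A1 as basis and let X be its fractional conversion, so ξ = X.
Species balance: n_A1 = 1 − X; n_A2 = 1 − X; n_B1 = X.
n_T = Σnᵢ = 2 − X.
With p_i = (n_i/n_T)P, K_p = p_B1 / (p_A1 p_A2).
This yields a degree-2 equation in X; solving on (0,1), X = 0.655.
Then n_B1 = 0.655, n_T = 1.35, so y_B1 = 0.486.

y_B1 = 0.486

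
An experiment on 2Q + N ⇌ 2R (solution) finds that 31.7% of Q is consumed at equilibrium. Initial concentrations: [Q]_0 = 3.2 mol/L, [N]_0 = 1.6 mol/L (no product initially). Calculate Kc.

Let X = conversion of Q.
Concentrations: [Q] = 3.2 − 3.2X; [N] = 1.6 − 1.6X; [R] = 3.2X.
At X = 0.317: [Q] = 2.19, [N] = 1.09, [R] = 1.01.
Kc = [R]^2 / ([Q]^2 [N]) = 0.197 L/mol.

Kc = 0.197 L/mol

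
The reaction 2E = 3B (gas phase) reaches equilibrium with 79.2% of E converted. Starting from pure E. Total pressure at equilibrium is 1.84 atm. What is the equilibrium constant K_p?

K_p = 51.1 atm

Take 1 mol E as basis and let X be its fractional conversion, so ξ = 0.5X.
At extent ξ: n_E = 1 − X; n_B = 1.5X.
n_T = Σnᵢ = 1 + 0.5X.
At X = 0.792: n_E = 0.208, n_B = 1.19, n_T = 1.4.
p_i = (n_i/n_T)·P. K_p = p_B^3 / (p_E^2) = 51.1 atm.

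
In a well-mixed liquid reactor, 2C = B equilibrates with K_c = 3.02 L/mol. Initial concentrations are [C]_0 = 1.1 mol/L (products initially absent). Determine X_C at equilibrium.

X = 0.680

Let X = conversion of C; extent ξ = 1.1X/2 mol/L.
Concentrations: [C] = 1.1 − 1.1X; [B] = 0.55X.
K_c = [B] / ([C]^2).
Equating to 3.02 L/mol: the physical root is X = 0.680.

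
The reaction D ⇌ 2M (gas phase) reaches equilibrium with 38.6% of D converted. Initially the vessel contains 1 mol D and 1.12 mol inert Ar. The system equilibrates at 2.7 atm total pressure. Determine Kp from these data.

Kp = 1.05 atm

Basis: 1 mol D initially; let X = conversion of D. Extent ξ = X.
Mole table: n_D = 1 − X; n_M = 2X; n_I = 1.12 (inert).
Summing: n_T = 2.12 + X.
At X = 0.386: n_D = 0.614, n_M = 0.772, n_T = 2.51.
p_i = (n_i/n_T)·P. Kp = p_M^2 / (p_D) = 1.05 atm.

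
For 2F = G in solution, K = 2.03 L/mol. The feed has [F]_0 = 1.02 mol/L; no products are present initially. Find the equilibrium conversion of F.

Let X = conversion of F; extent ξ = 1.02X/2 mol/L.
Concentrations: [F] = 1.02 − 1.02X; [G] = 0.51X.
K = [G] / ([F]^2).
Setting equal to 2.03 and solving for X on (0,1) gives X = 0.615.

X = 0.615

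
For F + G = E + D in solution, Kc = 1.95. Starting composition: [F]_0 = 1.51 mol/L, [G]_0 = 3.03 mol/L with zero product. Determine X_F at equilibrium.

X = 0.761

Let X = conversion of F; extent ξ = 1.51·X mol/L.
Concentrations: [F] = 1.51 − 1.51X; [G] = 3.03 − 1.51X; [E] = 1.51X; [D] = 1.51X.
Kc = [E] [D] / ([F] [G]).
Equating to 1.95: the physical root is X = 0.761.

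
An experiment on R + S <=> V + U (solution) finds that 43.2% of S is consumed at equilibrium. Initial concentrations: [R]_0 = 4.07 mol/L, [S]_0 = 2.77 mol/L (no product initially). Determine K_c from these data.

K_c = 0.317

Let X = conversion of S.
Concentrations: [R] = 4.07 − 2.77X; [S] = 2.77 − 2.77X; [V] = 2.77X; [U] = 2.77X.
At X = 0.432: [R] = 2.87, [S] = 1.57, [V] = 1.2, [U] = 1.2.
K_c = [V] [U] / ([R] [S]) = 0.317.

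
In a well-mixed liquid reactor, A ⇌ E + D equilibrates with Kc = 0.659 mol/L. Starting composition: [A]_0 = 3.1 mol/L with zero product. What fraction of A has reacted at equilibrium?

X = 0.367

Let X = conversion of A; extent ξ = 3.1·X mol/L.
Concentrations: [A] = 3.1 − 3.1X; [E] = 3.1X; [D] = 3.1X.
Kc = [E] [D] / ([A]).
Setting equal to 0.659 and solving for X on (0,1) gives X = 0.367.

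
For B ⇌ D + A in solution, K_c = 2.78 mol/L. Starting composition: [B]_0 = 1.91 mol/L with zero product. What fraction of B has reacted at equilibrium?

Let X = conversion of B; extent ξ = 1.91·X mol/L.
Concentrations: [B] = 1.91 − 1.91X; [D] = 1.91X; [A] = 1.91X.
K_c = [D] [A] / ([B]).
Equating to 2.78 mol/L: the physical root is X = 0.681.

X = 0.681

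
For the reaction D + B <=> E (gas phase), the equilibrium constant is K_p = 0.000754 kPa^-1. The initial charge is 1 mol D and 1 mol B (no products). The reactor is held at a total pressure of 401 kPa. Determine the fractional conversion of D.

Basis: 1 mol D initially; let X = conversion of D. Extent ξ = X.
Species balance: n_D = 1 − X; n_B = 1 − X; n_E = X.
n_T = Σnᵢ = 2 − X.
Mole fractions y_i = n_i/n_T; K_p = p_E / (p_D p_B) with p_i = y_i·P.
Setting this equal to 0.000754 kPa^-1 and taking the physical root (0 < X < 1) gives X = 0.124.

X = 0.124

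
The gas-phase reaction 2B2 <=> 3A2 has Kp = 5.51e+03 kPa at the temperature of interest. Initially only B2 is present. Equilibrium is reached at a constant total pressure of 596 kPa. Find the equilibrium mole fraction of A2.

y_A2 = 0.775

Let X = conversion of B2 (basis 1 mol B2); extent of reaction ξ = 0.5X.
Mole table: n_B2 = 1 − X; n_A2 = 1.5X.
Summing: n_T = 1 + 0.5X.
y_i = n_i/n_T, p_i = y_i·P. Kp = p_A2^3 / (p_B2^2).
Equating to 5.51e+03 kPa and solving on 0 < X < 1: X = 0.697.
Then n_A2 = 1.05, n_T = 1.35, so y_A2 = 0.775.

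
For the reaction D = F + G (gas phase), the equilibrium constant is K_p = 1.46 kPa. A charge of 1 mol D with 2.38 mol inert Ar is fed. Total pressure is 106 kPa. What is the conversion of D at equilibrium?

X = 0.199

Let X = conversion of D (basis 1 mol D); extent of reaction ξ = X.
Moles: n_D = 1 − X; n_F = X; n_G = X; n_I = 2.38 (inert).
Total moles n_T = 3.38 + X.
Mole fractions y_i = n_i/n_T; K_p = p_F p_G / (p_D) with p_i = y_i·P.
Substituting and setting equal to 1.46 kPa gives a polynomial in X; the root in (0,1) is X = 0.199.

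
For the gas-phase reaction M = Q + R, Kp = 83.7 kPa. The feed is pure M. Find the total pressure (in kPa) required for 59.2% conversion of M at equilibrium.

Basis: 1 mol M initially; let X = conversion of M. Extent ξ = X.
Moles: n_M = 1 − X; n_Q = X; n_R = X.
Total moles n_T = 1 + X.
Kp = p_Q p_R / (p_M) with p_i = (n_i/n_T)·P.
At X = 0.592: the mole-fraction product g(X) = Π y_i^ν_i = 0.5396. Since Kp = g(X)·P^{1}, P = (Kp/g)^(1/1) = (83.7/0.5396)^(1/1) = 155 kPa.

P = 155 kPa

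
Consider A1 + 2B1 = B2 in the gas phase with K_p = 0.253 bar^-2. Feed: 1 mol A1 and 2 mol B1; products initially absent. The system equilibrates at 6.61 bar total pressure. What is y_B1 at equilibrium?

y_B1 = 0.411

Take 1 mol A1 as basis and let X be its fractional conversion, so ξ = X.
Mole table: n_A1 = 1 − X; n_B1 = 2 − 2X; n_B2 = X.
Total moles n_T = 3 − 2X.
With p_i = (n_i/n_T)P, K_p = p_B2 / (p_A1 p_B1^2).
This yields a degree-3 equation in X; solving on (0,1), X = 0.651.
Then n_B1 = 0.698, n_T = 1.7, so y_B1 = 0.411.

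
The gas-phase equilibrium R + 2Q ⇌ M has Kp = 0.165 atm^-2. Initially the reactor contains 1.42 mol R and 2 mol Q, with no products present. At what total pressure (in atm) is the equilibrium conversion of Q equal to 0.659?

P = 7.06 atm

Basis: 2 mol Q initially; let X = conversion of Q. Extent ξ = X.
At extent ξ: n_R = 1.42 − X; n_Q = 2 − 2X; n_M = X.
n_T = Σnᵢ = 3.42 − 2X.
Kp = p_M / (p_R p_Q^2) with p_i = (n_i/n_T)·P.
At X = 0.659: the mole-fraction product g(X) = Π y_i^ν_i = 8.226. Since Kp = g(X)·P^{-2}, P = (g/Kp)^(1/2) = (8.226/0.165)^(1/2) = 7.06 atm.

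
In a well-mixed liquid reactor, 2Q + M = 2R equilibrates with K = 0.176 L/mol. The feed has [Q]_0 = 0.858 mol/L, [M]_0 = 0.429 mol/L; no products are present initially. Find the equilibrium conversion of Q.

X = 0.198

Let X = conversion of Q; extent ξ = 0.858X/2 mol/L.
Concentrations: [Q] = 0.858 − 0.858X; [M] = 0.429 − 0.429X; [R] = 0.858X.
K = [R]^2 / ([Q]^2 [M]).
Solving K = 0.176 for X ∈ (0,1): X = 0.198.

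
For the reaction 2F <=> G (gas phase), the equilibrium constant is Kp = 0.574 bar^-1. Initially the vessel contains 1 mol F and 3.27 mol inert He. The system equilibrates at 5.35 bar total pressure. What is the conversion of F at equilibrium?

X = 0.454

Basis: 1 mol F initially; let X = conversion of F. Extent ξ = 0.5X.
Moles: n_F = 1 − X; n_G = 0.5X; n_I = 3.27 (inert).
Total moles n_T = 4.27 − 0.5X.
With p_i = (n_i/n_T)P, Kp = p_G / (p_F^2).
Setting this equal to 0.574 bar^-1 and taking the physical root (0 < X < 1) gives X = 0.454.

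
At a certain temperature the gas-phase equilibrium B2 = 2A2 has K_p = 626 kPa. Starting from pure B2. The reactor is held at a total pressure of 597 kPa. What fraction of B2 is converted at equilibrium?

Let X = conversion of B2 (basis 1 mol B2); extent of reaction ξ = X.
Species balance: n_B2 = 1 − X; n_A2 = 2X.
n_T = Σnᵢ = 1 + X.
Mole fractions y_i = n_i/n_T; K_p = p_A2^2 / (p_B2) with p_i = y_i·P.
This yields a degree-2 equation in X; solving on (0,1), X = 0.456.

X = 0.456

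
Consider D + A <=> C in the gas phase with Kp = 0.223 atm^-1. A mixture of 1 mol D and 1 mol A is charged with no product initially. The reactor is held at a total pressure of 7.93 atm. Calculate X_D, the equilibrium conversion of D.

Basis: 1 mol D initially; let X = conversion of D. Extent ξ = X.
Mole table: n_D = 1 − X; n_A = 1 − X; n_C = X.
Summing: n_T = 2 − X.
y_i = n_i/n_T, p_i = y_i·P. Kp = p_C / (p_D p_A).
Equating to 0.223 atm^-1 and solving on 0 < X < 1: X = 0.399.

X = 0.399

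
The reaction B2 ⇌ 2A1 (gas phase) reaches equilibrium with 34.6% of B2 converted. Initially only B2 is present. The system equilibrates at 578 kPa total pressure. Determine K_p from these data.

Let X = conversion of B2 (basis 1 mol B2); extent of reaction ξ = X.
Moles: n_B2 = 1 − X; n_A1 = 2X.
Summing: n_T = 1 + X.
At X = 0.346: n_B2 = 0.654, n_A1 = 0.692, n_T = 1.35.
p_i = (n_i/n_T)·P. K_p = p_A1^2 / (p_B2) = 314 kPa.

K_p = 314 kPa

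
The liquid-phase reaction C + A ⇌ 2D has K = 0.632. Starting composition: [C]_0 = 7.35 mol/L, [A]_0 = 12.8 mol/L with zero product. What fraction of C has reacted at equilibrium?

X = 0.370

Let X = conversion of C; extent ξ = 7.35·X mol/L.
Concentrations: [C] = 7.35 − 7.35X; [A] = 12.8 − 7.35X; [D] = 14.7X.
K = [D]^2 / ([C] [A]).
This equals 0.632 at X = 0.370 (the root in 0 < X < 1).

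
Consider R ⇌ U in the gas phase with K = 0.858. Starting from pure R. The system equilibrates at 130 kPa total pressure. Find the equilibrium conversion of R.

Basis: 1 mol R initially; let X = conversion of R. Extent ξ = X.
At extent ξ: n_R = 1 − X; n_U = X.
n_T stays at 1 (no change in mole number).
With p_i = (n_i/n_T)P, K = p_U / (p_R).
Setting this equal to 0.858 and taking the physical root (0 < X < 1) gives X = 0.462.

X = 0.462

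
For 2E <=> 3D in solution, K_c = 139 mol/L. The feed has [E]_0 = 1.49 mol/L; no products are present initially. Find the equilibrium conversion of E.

Let X = conversion of E; extent ξ = 1.49X/2 mol/L.
Concentrations: [E] = 1.49 − 1.49X; [D] = 2.23X.
K_c = [D]^3 / ([E]^2).
Solving K_c = 139 for X ∈ (0,1): X = 0.851.

X = 0.851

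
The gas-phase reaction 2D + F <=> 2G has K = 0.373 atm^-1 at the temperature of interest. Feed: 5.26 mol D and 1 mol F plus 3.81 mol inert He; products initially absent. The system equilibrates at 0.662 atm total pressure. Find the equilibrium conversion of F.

X = 0.307

Let X = conversion of F (basis 1 mol F); extent of reaction ξ = X.
Moles: n_D = 5.26 − 2X; n_F = 1 − X; n_G = 2X; n_I = 3.81 (inert).
Total moles n_T = 10.1 − X.
With p_i = (n_i/n_T)P, K = p_G^2 / (p_D^2 p_F).
Setting this equal to 0.373 atm^-1 and taking the physical root (0 < X < 1) gives X = 0.307.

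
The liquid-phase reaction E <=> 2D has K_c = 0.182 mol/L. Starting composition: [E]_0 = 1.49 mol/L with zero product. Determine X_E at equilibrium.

X = 0.160

Let X = conversion of E; extent ξ = 1.49·X mol/L.
Concentrations: [E] = 1.49 − 1.49X; [D] = 2.98X.
K_c = [D]^2 / ([E]).
Setting equal to 0.182 and solving for X on (0,1) gives X = 0.160.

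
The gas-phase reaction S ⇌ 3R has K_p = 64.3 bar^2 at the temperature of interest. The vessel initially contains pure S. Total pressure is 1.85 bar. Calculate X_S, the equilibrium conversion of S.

X = 0.873

Let X = conversion of S (basis 1 mol S); extent of reaction ξ = X.
Mole table: n_S = 1 − X; n_R = 3X.
n_T = Σnᵢ = 1 + 2X.
Mole fractions y_i = n_i/n_T; K_p = p_R^3 / (p_S) with p_i = y_i·P.
This yields a degree-3 equation in X; solving on (0,1), X = 0.873.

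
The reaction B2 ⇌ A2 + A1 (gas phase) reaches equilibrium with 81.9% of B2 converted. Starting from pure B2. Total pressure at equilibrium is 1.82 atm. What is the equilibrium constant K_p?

Let X = conversion of B2 (basis 1 mol B2); extent of reaction ξ = X.
At extent ξ: n_B2 = 1 − X; n_A2 = X; n_A1 = X.
Total moles n_T = 1 + X.
At X = 0.819: n_B2 = 0.181, n_A2 = 0.819, n_A1 = 0.819, n_T = 1.82.
p_i = (n_i/n_T)·P. K_p = p_A2 p_A1 / (p_B2) = 3.71 atm.

K_p = 3.71 atm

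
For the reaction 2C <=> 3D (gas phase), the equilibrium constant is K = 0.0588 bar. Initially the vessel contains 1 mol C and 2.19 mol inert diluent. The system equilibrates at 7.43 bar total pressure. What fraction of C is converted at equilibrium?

X = 0.174

Let X = conversion of C (basis 1 mol C); extent of reaction ξ = 0.5X.
Moles: n_C = 1 − X; n_D = 1.5X; n_I = 2.19 (inert).
Total moles n_T = 3.19 + 0.5X.
Mole fractions y_i = n_i/n_T; K = p_D^3 / (p_C^2) with p_i = y_i·P.
Substituting and setting equal to 0.0588 bar gives a polynomial in X; the root in (0,1) is X = 0.174.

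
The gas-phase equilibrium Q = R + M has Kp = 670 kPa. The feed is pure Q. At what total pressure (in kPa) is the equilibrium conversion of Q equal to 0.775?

P = 446 kPa

Let X = conversion of Q (basis 1 mol Q); extent of reaction ξ = X.
Moles: n_Q = 1 − X; n_R = X; n_M = X.
n_T = Σnᵢ = 1 + X.
Kp = p_R p_M / (p_Q) with p_i = (n_i/n_T)·P.
At X = 0.775: the mole-fraction product g(X) = Π y_i^ν_i = 1.504. Since Kp = g(X)·P^{1}, P = (Kp/g)^(1/1) = (670/1.504)^(1/1) = 446 kPa.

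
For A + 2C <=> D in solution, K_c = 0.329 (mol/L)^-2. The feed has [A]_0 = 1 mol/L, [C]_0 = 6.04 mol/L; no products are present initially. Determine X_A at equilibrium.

Let X = conversion of A; extent ξ = 1·X mol/L.
Concentrations: [A] = 1 − 1X; [C] = 6.04 − 2X; [D] = 1X.
K_c = [D] / ([A] [C]^2).
Equating to 0.329 (mol/L)^-2: the physical root is X = 0.860.

X = 0.860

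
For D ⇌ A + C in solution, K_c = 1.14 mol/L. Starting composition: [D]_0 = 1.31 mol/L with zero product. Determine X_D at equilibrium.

X = 0.594

Let X = conversion of D; extent ξ = 1.31·X mol/L.
Concentrations: [D] = 1.31 − 1.31X; [A] = 1.31X; [C] = 1.31X.
K_c = [A] [C] / ([D]).
This equals 1.14 at X = 0.594 (the root in 0 < X < 1).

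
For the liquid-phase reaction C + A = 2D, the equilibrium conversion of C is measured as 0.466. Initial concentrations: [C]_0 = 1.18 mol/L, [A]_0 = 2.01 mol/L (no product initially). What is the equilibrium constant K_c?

Let X = conversion of C.
Concentrations: [C] = 1.18 − 1.18X; [A] = 2.01 − 1.18X; [D] = 2.36X.
At X = 0.466: [C] = 0.63, [A] = 1.46, [D] = 1.1.
K_c = [D]^2 / ([C] [A]) = 1.31.

K_c = 1.31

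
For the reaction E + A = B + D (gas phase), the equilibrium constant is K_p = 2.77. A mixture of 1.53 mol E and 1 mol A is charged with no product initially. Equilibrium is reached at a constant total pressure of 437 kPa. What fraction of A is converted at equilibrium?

Basis: 1 mol A initially; let X = conversion of A. Extent ξ = X.
At extent ξ: n_E = 1.53 − X; n_A = 1 − X; n_B = X; n_D = X.
Total moles n_T = 2.53 (Δν = 0, constant).
y_i = n_i/n_T, p_i = y_i·P. K_p = p_B p_D / (p_E p_A).
Substituting and setting equal to 2.77 gives a polynomial in X; the root in (0,1) is X = 0.745.

X = 0.745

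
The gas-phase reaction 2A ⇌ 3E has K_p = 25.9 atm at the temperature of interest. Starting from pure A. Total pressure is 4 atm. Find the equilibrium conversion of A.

X = 0.663

Let X = conversion of A (basis 1 mol A); extent of reaction ξ = 0.5X.
Mole table: n_A = 1 − X; n_E = 1.5X.
Total moles n_T = 1 + 0.5X.
Mole fractions y_i = n_i/n_T; K_p = p_E^3 / (p_A^2) with p_i = y_i·P.
Setting this equal to 25.9 atm and taking the physical root (0 < X < 1) gives X = 0.663.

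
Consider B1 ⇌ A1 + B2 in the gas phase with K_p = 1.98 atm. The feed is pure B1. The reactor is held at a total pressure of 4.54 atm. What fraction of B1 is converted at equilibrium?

X = 0.551

Basis: 1 mol B1 initially; let X = conversion of B1. Extent ξ = X.
Species balance: n_B1 = 1 − X; n_A1 = X; n_B2 = X.
n_T = Σnᵢ = 1 + X.
y_i = n_i/n_T, p_i = y_i·P. K_p = p_A1 p_B2 / (p_B1).
This yields a degree-2 equation in X; solving on (0,1), X = 0.551.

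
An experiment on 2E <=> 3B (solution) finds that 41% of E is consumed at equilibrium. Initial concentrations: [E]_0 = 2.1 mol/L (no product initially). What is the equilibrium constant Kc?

Kc = 1.4 mol/L

Let X = conversion of E.
Concentrations: [E] = 2.1 − 2.1X; [B] = 3.15X.
At X = 0.41: [E] = 1.24, [B] = 1.29.
Kc = [B]^3 / ([E]^2) = 1.4 mol/L.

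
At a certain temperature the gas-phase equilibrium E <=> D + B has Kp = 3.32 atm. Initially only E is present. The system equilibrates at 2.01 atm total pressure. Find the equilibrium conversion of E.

X = 0.789

Basis: 1 mol E initially; let X = conversion of E. Extent ξ = X.
Moles: n_E = 1 − X; n_D = X; n_B = X.
n_T = Σnᵢ = 1 + X.
With p_i = (n_i/n_T)P, Kp = p_D p_B / (p_E).
This yields a degree-2 equation in X; solving on (0,1), X = 0.789.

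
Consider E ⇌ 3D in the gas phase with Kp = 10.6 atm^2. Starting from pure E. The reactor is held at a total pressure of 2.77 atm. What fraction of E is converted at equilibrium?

Take 1 mol E as basis and let X be its fractional conversion, so ξ = X.
Mole table: n_E = 1 − X; n_D = 3X.
Summing: n_T = 1 + 2X.
y_i = n_i/n_T, p_i = y_i·P. Kp = p_D^3 / (p_E).
This yields a degree-3 equation in X; solving on (0,1), X = 0.467.

X = 0.467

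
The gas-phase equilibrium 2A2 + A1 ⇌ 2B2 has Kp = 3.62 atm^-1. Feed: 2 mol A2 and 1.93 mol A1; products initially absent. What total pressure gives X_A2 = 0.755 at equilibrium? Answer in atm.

Take 2 mol A2 as basis and let X be its fractional conversion, so ξ = X.
Moles: n_A2 = 2 − 2X; n_A1 = 1.93 − X; n_B2 = 2X.
n_T = Σnᵢ = 3.93 − X.
Kp = p_B2^2 / (p_A2^2 p_A1) with p_i = (n_i/n_T)·P.
At X = 0.755: the mole-fraction product g(X) = Π y_i^ν_i = 25.66. Since Kp = g(X)·P^{-1}, P = (g/Kp)^(1/1) = (25.66/3.62)^(1/1) = 7.09 atm.

P = 7.09 atm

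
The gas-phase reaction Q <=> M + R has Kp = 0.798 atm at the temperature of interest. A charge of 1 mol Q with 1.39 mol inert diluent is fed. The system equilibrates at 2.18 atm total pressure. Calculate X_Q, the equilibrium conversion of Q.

Take 1 mol Q as basis and let X be its fractional conversion, so ξ = X.
Species balance: n_Q = 1 − X; n_M = X; n_R = X; n_I = 1.39 (inert).
Summing: n_T = 2.39 + X.
y_i = n_i/n_T, p_i = y_i·P. Kp = p_M p_R / (p_Q).
This yields a degree-2 equation in X; solving on (0,1), X = 0.635.

X = 0.635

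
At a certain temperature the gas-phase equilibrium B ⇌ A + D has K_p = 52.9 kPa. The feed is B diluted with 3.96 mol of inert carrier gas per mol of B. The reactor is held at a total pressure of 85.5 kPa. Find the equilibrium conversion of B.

X = 0.814

Basis: 1 mol B initially; let X = conversion of B. Extent ξ = X.
At extent ξ: n_B = 1 − X; n_A = X; n_D = X; n_I = 3.96 (inert).
n_T = Σnᵢ = 4.96 + X.
y_i = n_i/n_T, p_i = y_i·P. K_p = p_A p_D / (p_B).
Equating to 52.9 kPa and solving on 0 < X < 1: X = 0.814.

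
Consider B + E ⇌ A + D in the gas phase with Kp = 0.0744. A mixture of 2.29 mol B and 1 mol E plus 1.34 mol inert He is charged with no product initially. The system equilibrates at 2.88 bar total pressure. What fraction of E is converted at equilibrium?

X = 0.317

Take 1 mol E as basis and let X be its fractional conversion, so ξ = X.
Moles: n_B = 2.29 − X; n_E = 1 − X; n_A = X; n_D = X; n_I = 1.34 (inert).
Total moles n_T = 4.63 (Δν = 0, constant).
Mole fractions y_i = n_i/n_T; Kp = p_A p_D / (p_B p_E) with p_i = y_i·P.
Substituting and setting equal to 0.0744 gives a polynomial in X; the root in (0,1) is X = 0.317.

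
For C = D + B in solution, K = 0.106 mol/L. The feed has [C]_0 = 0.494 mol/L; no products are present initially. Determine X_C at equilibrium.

X = 0.368

Let X = conversion of C; extent ξ = 0.494·X mol/L.
Concentrations: [C] = 0.494 − 0.494X; [D] = 0.494X; [B] = 0.494X.
K = [D] [B] / ([C]).
Solving K = 0.106 for X ∈ (0,1): X = 0.368.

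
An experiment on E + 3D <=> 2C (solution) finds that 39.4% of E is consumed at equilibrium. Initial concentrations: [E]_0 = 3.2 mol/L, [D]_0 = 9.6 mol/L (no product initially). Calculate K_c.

K_c = 0.0167 (mol/L)^-2

Let X = conversion of E.
Concentrations: [E] = 3.2 − 3.2X; [D] = 9.6 − 9.6X; [C] = 6.4X.
At X = 0.394: [E] = 1.94, [D] = 5.82, [C] = 2.52.
K_c = [C]^2 / ([E] [D]^3) = 0.0167 (mol/L)^-2.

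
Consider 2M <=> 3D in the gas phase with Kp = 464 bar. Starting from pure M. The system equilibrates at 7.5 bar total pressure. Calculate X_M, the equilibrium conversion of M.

Basis: 1 mol M initially; let X = conversion of M. Extent ξ = 0.5X.
Mole table: n_M = 1 − X; n_D = 1.5X.
n_T = Σnᵢ = 1 + 0.5X.
With p_i = (n_i/n_T)P, Kp = p_D^3 / (p_M^2).
Substituting and setting equal to 464 bar gives a polynomial in X; the root in (0,1) is X = 0.847.

X = 0.847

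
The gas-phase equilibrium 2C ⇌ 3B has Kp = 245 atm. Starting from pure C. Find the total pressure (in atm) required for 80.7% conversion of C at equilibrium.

P = 7.22 atm

Take 1 mol C as basis and let X be its fractional conversion, so ξ = 0.5X.
Species balance: n_C = 1 − X; n_B = 1.5X.
Summing: n_T = 1 + 0.5X.
Kp = p_B^3 / (p_C^2) with p_i = (n_i/n_T)·P.
At X = 0.807: the mole-fraction product g(X) = Π y_i^ν_i = 33.93. Since Kp = g(X)·P^{1}, P = (Kp/g)^(1/1) = (245/33.93)^(1/1) = 7.22 atm.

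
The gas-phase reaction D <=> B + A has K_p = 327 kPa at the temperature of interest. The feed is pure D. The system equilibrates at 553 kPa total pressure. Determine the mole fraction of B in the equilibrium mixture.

y_B = 0.379

Take 1 mol D as basis and let X be its fractional conversion, so ξ = X.
Species balance: n_D = 1 − X; n_B = X; n_A = X.
Summing: n_T = 1 + X.
Mole fractions y_i = n_i/n_T; K_p = p_B p_A / (p_D) with p_i = y_i·P.
Setting this equal to 327 kPa and taking the physical root (0 < X < 1) gives X = 0.610.
Then n_B = 0.61, n_T = 1.61, so y_B = 0.379.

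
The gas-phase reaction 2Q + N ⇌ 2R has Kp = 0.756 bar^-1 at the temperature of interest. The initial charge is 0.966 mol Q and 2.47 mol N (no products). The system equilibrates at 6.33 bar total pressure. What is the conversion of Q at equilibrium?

X = 0.645

Take 0.966 mol Q as basis and let X be its fractional conversion, so ξ = 0.483X.
Moles: n_Q = 0.966 − 0.966X; n_N = 2.47 − 0.483X; n_R = 0.966X.
n_T = Σnᵢ = 3.44 − 0.483X.
Mole fractions y_i = n_i/n_T; Kp = p_R^2 / (p_Q^2 p_N) with p_i = y_i·P.
Substituting and setting equal to 0.756 bar^-1 gives a polynomial in X; the root in (0,1) is X = 0.645.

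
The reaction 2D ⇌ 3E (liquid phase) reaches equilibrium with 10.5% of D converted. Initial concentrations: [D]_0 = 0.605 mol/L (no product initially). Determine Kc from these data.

Kc = 0.00295 mol/L

Let X = conversion of D.
Concentrations: [D] = 0.605 − 0.605X; [E] = 0.907X.
At X = 0.105: [D] = 0.541, [E] = 0.0953.
Kc = [E]^3 / ([D]^2) = 0.00295 mol/L.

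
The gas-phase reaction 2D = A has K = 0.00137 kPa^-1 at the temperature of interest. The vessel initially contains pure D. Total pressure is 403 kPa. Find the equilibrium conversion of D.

Let X = conversion of D (basis 1 mol D); extent of reaction ξ = 0.5X.
Moles: n_D = 1 − X; n_A = 0.5X.
Total moles n_T = 1 − 0.5X.
y_i = n_i/n_T, p_i = y_i·P. K = p_A / (p_D^2).
Substituting and setting equal to 0.00137 kPa^-1 gives a polynomial in X; the root in (0,1) is X = 0.442.

X = 0.442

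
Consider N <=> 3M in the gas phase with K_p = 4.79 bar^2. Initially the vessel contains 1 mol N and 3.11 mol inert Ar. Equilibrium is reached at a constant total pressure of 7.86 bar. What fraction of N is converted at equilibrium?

Let X = conversion of N (basis 1 mol N); extent of reaction ξ = X.
Mole table: n_N = 1 − X; n_M = 3X; n_I = 3.11 (inert).
n_T = Σnᵢ = 4.11 + 2X.
y_i = n_i/n_T, p_i = y_i·P. K_p = p_M^3 / (p_N).
This yields a degree-3 equation in X; solving on (0,1), X = 0.351.

X = 0.351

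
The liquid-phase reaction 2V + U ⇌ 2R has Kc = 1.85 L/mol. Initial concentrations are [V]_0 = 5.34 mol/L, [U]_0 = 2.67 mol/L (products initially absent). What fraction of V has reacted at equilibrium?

X = 0.588

Let X = conversion of V; extent ξ = 5.34X/2 mol/L.
Concentrations: [V] = 5.34 − 5.34X; [U] = 2.67 − 2.67X; [R] = 5.34X.
Kc = [R]^2 / ([V]^2 [U]).
This equals 1.85 at X = 0.588 (the root in 0 < X < 1).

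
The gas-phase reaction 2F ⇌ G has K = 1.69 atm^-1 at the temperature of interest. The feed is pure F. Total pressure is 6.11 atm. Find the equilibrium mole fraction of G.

y_G = 0.733

Take 1 mol F as basis and let X be its fractional conversion, so ξ = 0.5X.
At extent ξ: n_F = 1 − X; n_G = 0.5X.
Total moles n_T = 1 − 0.5X.
With p_i = (n_i/n_T)P, K = p_G / (p_F^2).
Setting this equal to 1.69 atm^-1 and taking the physical root (0 < X < 1) gives X = 0.846.
Then n_G = 0.423, n_T = 0.577, so y_G = 0.733.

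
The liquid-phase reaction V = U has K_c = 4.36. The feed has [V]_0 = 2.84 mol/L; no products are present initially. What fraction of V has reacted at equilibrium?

X = 0.813

Let X = conversion of V; extent ξ = 2.84·X mol/L.
Concentrations: [V] = 2.84 − 2.84X; [U] = 2.84X.
K_c = [U] / ([V]).
Equating to 4.36: the physical root is X = 0.813.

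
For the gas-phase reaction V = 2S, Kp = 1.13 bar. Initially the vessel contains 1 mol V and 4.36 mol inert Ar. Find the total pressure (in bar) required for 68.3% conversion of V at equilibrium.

P = 1.16 bar

Take 1 mol V as basis and let X be its fractional conversion, so ξ = X.
Mole table: n_V = 1 − X; n_S = 2X; n_I = 4.36 (inert).
Summing: n_T = 5.36 + X.
Kp = p_S^2 / (p_V) with p_i = (n_i/n_T)·P.
At X = 0.683: the mole-fraction product g(X) = Π y_i^ν_i = 0.9741. Since Kp = g(X)·P^{1}, P = (Kp/g)^(1/1) = (1.13/0.9741)^(1/1) = 1.16 bar.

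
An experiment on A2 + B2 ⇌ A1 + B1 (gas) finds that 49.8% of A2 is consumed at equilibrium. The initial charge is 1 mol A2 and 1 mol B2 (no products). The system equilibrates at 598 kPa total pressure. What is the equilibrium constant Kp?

Kp = 0.984

Take 1 mol A2 as basis and let X be its fractional conversion, so ξ = X.
At extent ξ: n_A2 = 1 − X; n_B2 = 1 − X; n_A1 = X; n_B1 = X.
Since Δν = 0, n_T = 2 throughout.
At X = 0.498: n_A2 = 0.502, n_B2 = 0.502, n_A1 = 0.498, n_B1 = 0.498, n_T = 2.
p_i = (n_i/n_T)·P. Kp = p_A1 p_B1 / (p_A2 p_B2) = 0.984.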